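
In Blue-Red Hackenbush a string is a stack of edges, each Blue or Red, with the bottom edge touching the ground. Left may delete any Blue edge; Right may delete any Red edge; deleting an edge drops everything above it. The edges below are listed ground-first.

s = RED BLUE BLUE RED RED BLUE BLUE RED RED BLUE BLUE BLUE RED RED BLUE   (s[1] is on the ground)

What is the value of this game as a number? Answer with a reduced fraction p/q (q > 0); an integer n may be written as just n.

-6541/16384

Recurse on prefixes of the 15-edge string RED BLUE BLUE RED RED BLUE BLUE RED RED BLUE BLUE BLUE RED RED BLUE:
R: Left { none }, Right { 0 } → simplest -1
RB: Left { -1 }, Right { 0 } → simplest -1/2
RBB: Left { -1 -1/2 }, Right { 0 } → simplest -1/4
RBBR: Left { -1 -1/2 }, Right { -1/4 0 } → simplest -3/8
RBBRR: Left { -1 -1/2 }, Right { -3/8 -1/4 0 } → simplest -7/16
RBBRRB: Left { -1 -1/2 -7/16 }, Right { -3/8 -1/4 0 } → simplest -13/32
RBBRRBB: Left { -1 -1/2 -7/16 -13/32 }, Right { -3/8 -1/4 0 } → simplest -25/64
RBBRRBBR: Left { -1 -1/2 -7/16 -13/32 }, Right { -25/64 -3/8 -1/4 0 } → simplest -51/128
RBBRRBBRR: Left { -1 -1/2 -7/16 -13/32 }, Right { -51/128 -25/64 -3/8 -1/4 0 } → simplest -103/256
RBBRRBBRRB: Left { -1 -1/2 -7/16 -13/32 -103/256 }, Right { -51/128 -25/64 -3/8 -1/4 0 } → simplest -205/512
RBBRRBBRRBB: Left { -1 -1/2 -7/16 -13/32 -103/256 -205/512 }, Right { -51/128 -25/64 -3/8 -1/4 0 } → simplest -409/1024
RBBRRBBRRBBB: Left { -1 -1/2 -7/16 -13/32 -103/256 -205/512 -409/1024 }, Right { -51/128 -25/64 -3/8 -1/4 0 } → simplest -817/2048
RBBRRBBRRBBBR: Left { -1 -1/2 -7/16 -13/32 -103/256 -205/512 -409/1024 }, Right { -817/2048 -51/128 -25/64 -3/8 -1/4 0 } → simplest -1635/4096
RBBRRBBRRBBBRR: Left { -1 -1/2 -7/16 -13/32 -103/256 -205/512 -409/1024 }, Right { -1635/4096 -817/2048 -51/128 -25/64 -3/8 -1/4 0 } → simplest -3271/8192
RBBRRBBRRBBBRRB: Left { -1 -1/2 -7/16 -13/32 -103/256 -205/512 -409/1024 -3271/8192 }, Right { -1635/4096 -817/2048 -51/128 -25/64 -3/8 -1/4 0 } → simplest -6541/16384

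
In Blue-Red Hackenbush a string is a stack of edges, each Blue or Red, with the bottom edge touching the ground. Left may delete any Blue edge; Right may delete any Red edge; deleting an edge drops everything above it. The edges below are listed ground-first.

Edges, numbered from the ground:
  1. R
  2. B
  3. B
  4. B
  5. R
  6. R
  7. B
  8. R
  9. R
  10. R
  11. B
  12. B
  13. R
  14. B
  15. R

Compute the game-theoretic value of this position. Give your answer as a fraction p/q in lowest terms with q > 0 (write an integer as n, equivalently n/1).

R: Left { — }, Right { 0 } ⇒ simplest -1
RB: Left { -1 }, Right { 0 } ⇒ simplest -1/2
RBB: Left { -1,-1/2 }, Right { 0 } ⇒ simplest -1/4
RBBB: Left { -1,-1/2,-1/4 }, Right { 0 } ⇒ simplest -1/8
RBBBR: Left { -1,-1/2,-1/4 }, Right { -1/8,0 } ⇒ simplest -3/16
RBBBRR: Left { -1,-1/2,-1/4 }, Right { -3/16,-1/8,0 } ⇒ simplest -7/32
RBBBRRB: Left { -1,-1/2,-1/4,-7/32 }, Right { -3/16,-1/8,0 } ⇒ simplest -13/64
RBBBRRBR: Left { -1,-1/2,-1/4,-7/32 }, Right { -13/64,-3/16,-1/8,0 } ⇒ simplest -27/128
RBBBRRBRR: Left { -1,-1/2,-1/4,-7/32 }, Right { -27/128,-13/64,-3/16,-1/8,0 } ⇒ simplest -55/256
RBBBRRBRRR: Left { -1,-1/2,-1/4,-7/32 }, Right { -55/256,-27/128,-13/64,-3/16,-1/8,0 } ⇒ simplest -111/512
RBBBRRBRRRB: Left { -1,-1/2,-1/4,-7/32,-111/512 }, Right { -55/256,-27/128,-13/64,-3/16,-1/8,0 } ⇒ simplest -221/1024
RBBBRRBRRRBB: Left { -1,-1/2,-1/4,-7/32,-111/512,-221/1024 }, Right { -55/256,-27/128,-13/64,-3/16,-1/8,0 } ⇒ simplest -441/2048
RBBBRRBRRRBBR: Left { -1,-1/2,-1/4,-7/32,-111/512,-221/1024 }, Right { -441/2048,-55/256,-27/128,-13/64,-3/16,-1/8,0 } ⇒ simplest -883/4096
RBBBRRBRRRBBRB: Left { -1,-1/2,-1/4,-7/32,-111/512,-221/1024,-883/4096 }, Right { -441/2048,-55/256,-27/128,-13/64,-3/16,-1/8,0 } ⇒ simplest -1765/8192
RBBBRRBRRRBBRBR: Left { -1,-1/2,-1/4,-7/32,-111/512,-221/1024,-883/4096 }, Right { -1765/8192,-441/2048,-55/256,-27/128,-13/64,-3/16,-1/8,0 } ⇒ simplest -3531/16384

-3531/16384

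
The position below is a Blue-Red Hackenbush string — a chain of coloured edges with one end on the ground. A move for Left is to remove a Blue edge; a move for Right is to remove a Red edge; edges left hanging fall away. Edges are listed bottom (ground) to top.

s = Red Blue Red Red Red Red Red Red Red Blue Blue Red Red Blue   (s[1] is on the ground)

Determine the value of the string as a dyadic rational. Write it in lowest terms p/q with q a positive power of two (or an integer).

-8141/8192

Recurse on prefixes of the 14-edge string Red Blue Red Red Red Red Red Red Red Blue Blue Red Red Blue:
value_1 [R]  L=[—]  R=[0]  = -1
value_2 [RB]  L=[-1]  R=[0]  = -1/2
value_3 [RBR]  L=[-1]  R=[-1/2,0]  = -3/4
value_4 [RBRR]  L=[-1]  R=[-3/4,-1/2,0]  = -7/8
value_5 [RBRRR]  L=[-1]  R=[-7/8,-3/4,-1/2,0]  = -15/16
value_6 [RBRRRR]  L=[-1]  R=[-15/16,-7/8,-3/4,-1/2,0]  = -31/32
value_7 [RBRRRRR]  L=[-1]  R=[-31/32,-15/16,-7/8,-3/4,-1/2,0]  = -63/64
value_8 [RBRRRRRR]  L=[-1]  R=[-63/64,-31/32,-15/16,-7/8,-3/4,-1/2,0]  = -127/128
value_9 [RBRRRRRRR]  L=[-1]  R=[-127/128,-63/64,-31/32,-15/16,-7/8,-3/4,-1/2,0]  = -255/256
value_10 [RBRRRRRRRB]  L=[-1,-255/256]  R=[-127/128,-63/64,-31/32,-15/16,-7/8,-3/4,-1/2,0]  = -509/512
value_11 [RBRRRRRRRBB]  L=[-1,-255/256,-509/512]  R=[-127/128,-63/64,-31/32,-15/16,-7/8,-3/4,-1/2,0]  = -1017/1024
value_12 [RBRRRRRRRBBR]  L=[-1,-255/256,-509/512]  R=[-1017/1024,-127/128,-63/64,-31/32,-15/16,-7/8,-3/4,-1/2,0]  = -2035/2048
value_13 [RBRRRRRRRBBRR]  L=[-1,-255/256,-509/512]  R=[-2035/2048,-1017/1024,-127/128,-63/64,-31/32,-15/16,-7/8,-3/4,-1/2,0]  = -4071/4096
value_14 [RBRRRRRRRBBRRB]  L=[-1,-255/256,-509/512,-4071/4096]  R=[-2035/2048,-1017/1024,-127/128,-63/64,-31/32,-15/16,-7/8,-3/4,-1/2,0]  = -8141/8192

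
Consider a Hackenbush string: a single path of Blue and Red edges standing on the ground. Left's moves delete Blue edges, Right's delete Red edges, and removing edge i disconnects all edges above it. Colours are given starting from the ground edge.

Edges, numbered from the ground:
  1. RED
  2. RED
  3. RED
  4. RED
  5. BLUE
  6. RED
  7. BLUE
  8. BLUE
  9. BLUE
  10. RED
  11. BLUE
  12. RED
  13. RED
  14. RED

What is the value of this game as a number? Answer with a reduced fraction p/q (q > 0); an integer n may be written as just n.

Prefix values for RED RED RED RED BLUE RED BLUE BLUE BLUE RED BLUE RED RED RED via {L|R} + simplicity:
1 of 14 · R · max L −∞ · min R 0 => -1
2 of 14 · RR · max L −∞ · min R -1 => -2
3 of 14 · RRR · max L −∞ · min R -2 => -3
4 of 14 · RRRR · max L −∞ · min R -3 => -4
5 of 14 · RRRRB · max L -4 · min R -3 => -7/2
6 of 14 · RRRRBR · max L -4 · min R -7/2 => -15/4
7 of 14 · RRRRBRB · max L -15/4 · min R -7/2 => -29/8
8 of 14 · RRRRBRBB · max L -29/8 · min R -7/2 => -57/16
9 of 14 · RRRRBRBBB · max L -57/16 · min R -7/2 => -113/32
10 of 14 · RRRRBRBBBR · max L -57/16 · min R -113/32 => -227/64
11 of 14 · RRRRBRBBBRB · max L -227/64 · min R -113/32 => -453/128
12 of 14 · RRRRBRBBBRBR · max L -227/64 · min R -453/128 => -907/256
13 of 14 · RRRRBRBBBRBRR · max L -227/64 · min R -907/256 => -1815/512
14 of 14 · RRRRBRBBBRBRRR · max L -227/64 · min R -1815/512 => -3631/1024

-3631/1024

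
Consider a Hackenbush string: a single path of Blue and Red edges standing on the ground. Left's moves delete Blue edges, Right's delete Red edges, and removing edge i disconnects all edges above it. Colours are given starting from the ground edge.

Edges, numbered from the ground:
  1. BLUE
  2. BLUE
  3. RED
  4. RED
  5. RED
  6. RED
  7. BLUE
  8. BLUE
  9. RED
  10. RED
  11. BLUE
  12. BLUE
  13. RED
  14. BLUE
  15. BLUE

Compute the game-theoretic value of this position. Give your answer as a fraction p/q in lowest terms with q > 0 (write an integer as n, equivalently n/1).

v_1 [B]  L=[0]  R=[none]  so 1
v_2 [BB]  L=[0, 1]  R=[none]  so 2
v_3 [BBR]  L=[0, 1]  R=[2]  so 3/2
v_4 [BBRR]  L=[0, 1]  R=[3/2, 2]  so 5/4
v_5 [BBRRR]  L=[0, 1]  R=[5/4, 3/2, 2]  so 9/8
v_6 [BBRRRR]  L=[0, 1]  R=[9/8, 5/4, 3/2, 2]  so 17/16
v_7 [BBRRRRB]  L=[0, 1, 17/16]  R=[9/8, 5/4, 3/2, 2]  so 35/32
v_8 [BBRRRRBB]  L=[0, 1, 17/16, 35/32]  R=[9/8, 5/4, 3/2, 2]  so 71/64
v_9 [BBRRRRBBR]  L=[0, 1, 17/16, 35/32]  R=[71/64, 9/8, 5/4, 3/2, 2]  so 141/128
v_10 [BBRRRRBBRR]  L=[0, 1, 17/16, 35/32]  R=[141/128, 71/64, 9/8, 5/4, 3/2, 2]  so 281/256
v_11 [BBRRRRBBRRB]  L=[0, 1, 17/16, 35/32, 281/256]  R=[141/128, 71/64, 9/8, 5/4, 3/2, 2]  so 563/512
v_12 [BBRRRRBBRRBB]  L=[0, 1, 17/16, 35/32, 281/256, 563/512]  R=[141/128, 71/64, 9/8, 5/4, 3/2, 2]  so 1127/1024
v_13 [BBRRRRBBRRBBR]  L=[0, 1, 17/16, 35/32, 281/256, 563/512]  R=[1127/1024, 141/128, 71/64, 9/8, 5/4, 3/2, 2]  so 2253/2048
v_14 [BBRRRRBBRRBBRB]  L=[0, 1, 17/16, 35/32, 281/256, 563/512, 2253/2048]  R=[1127/1024, 141/128, 71/64, 9/8, 5/4, 3/2, 2]  so 4507/4096
v_15 [BBRRRRBBRRBBRBB]  L=[0, 1, 17/16, 35/32, 281/256, 563/512, 2253/2048, 4507/4096]  R=[1127/1024, 141/128, 71/64, 9/8, 5/4, 3/2, 2]  so 9015/8192

9015/8192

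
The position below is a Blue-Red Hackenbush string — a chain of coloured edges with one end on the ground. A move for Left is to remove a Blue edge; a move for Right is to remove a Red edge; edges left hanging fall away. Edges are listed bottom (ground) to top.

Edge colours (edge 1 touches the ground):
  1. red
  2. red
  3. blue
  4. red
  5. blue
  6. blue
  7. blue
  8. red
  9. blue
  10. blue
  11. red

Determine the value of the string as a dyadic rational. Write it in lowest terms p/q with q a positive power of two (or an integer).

Recurse on prefixes of the 11-edge string red red blue red blue blue blue red blue blue red:
r: Left { none }, Right { 0 } => simplest -1
rr: Left { none }, Right { -1; 0 } => simplest -2
rrb: Left { -2 }, Right { -1; 0 } => simplest -3/2
rrbr: Left { -2 }, Right { -3/2; -1; 0 } => simplest -7/4
rrbrb: Left { -2; -7/4 }, Right { -3/2; -1; 0 } => simplest -13/8
rrbrbb: Left { -2; -7/4; -13/8 }, Right { -3/2; -1; 0 } => simplest -25/16
rrbrbbb: Left { -2; -7/4; -13/8; -25/16 }, Right { -3/2; -1; 0 } => simplest -49/32
rrbrbbbr: Left { -2; -7/4; -13/8; -25/16 }, Right { -49/32; -3/2; -1; 0 } => simplest -99/64
rrbrbbbrb: Left { -2; -7/4; -13/8; -25/16; -99/64 }, Right { -49/32; -3/2; -1; 0 } => simplest -197/128
rrbrbbbrbb: Left { -2; -7/4; -13/8; -25/16; -99/64; -197/128 }, Right { -49/32; -3/2; -1; 0 } => simplest -393/256
rrbrbbbrbbr: Left { -2; -7/4; -13/8; -25/16; -99/64; -197/128 }, Right { -393/256; -49/32; -3/2; -1; 0 } => simplest -787/512

-787/512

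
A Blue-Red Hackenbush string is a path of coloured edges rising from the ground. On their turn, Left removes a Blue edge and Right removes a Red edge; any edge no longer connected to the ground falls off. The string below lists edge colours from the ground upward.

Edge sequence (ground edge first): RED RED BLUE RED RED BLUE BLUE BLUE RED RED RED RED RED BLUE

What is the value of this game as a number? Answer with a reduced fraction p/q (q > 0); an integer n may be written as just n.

-7293/4096

Recurse on prefixes of the 14-edge string RED RED BLUE RED RED BLUE BLUE BLUE RED RED RED RED RED BLUE:
value_1 [R]  L=[—]  R=[0]  so -1
value_2 [RR]  L=[—]  R=[-1; 0]  so -2
value_3 [RRB]  L=[-2]  R=[-1; 0]  so -3/2
value_4 [RRBR]  L=[-2]  R=[-3/2; -1; 0]  so -7/4
value_5 [RRBRR]  L=[-2]  R=[-7/4; -3/2; -1; 0]  so -15/8
value_6 [RRBRRB]  L=[-2; -15/8]  R=[-7/4; -3/2; -1; 0]  so -29/16
value_7 [RRBRRBB]  L=[-2; -15/8; -29/16]  R=[-7/4; -3/2; -1; 0]  so -57/32
value_8 [RRBRRBBB]  L=[-2; -15/8; -29/16; -57/32]  R=[-7/4; -3/2; -1; 0]  so -113/64
value_9 [RRBRRBBBR]  L=[-2; -15/8; -29/16; -57/32]  R=[-113/64; -7/4; -3/2; -1; 0]  so -227/128
value_10 [RRBRRBBBRR]  L=[-2; -15/8; -29/16; -57/32]  R=[-227/128; -113/64; -7/4; -3/2; -1; 0]  so -455/256
value_11 [RRBRRBBBRRR]  L=[-2; -15/8; -29/16; -57/32]  R=[-455/256; -227/128; -113/64; -7/4; -3/2; -1; 0]  so -911/512
value_12 [RRBRRBBBRRRR]  L=[-2; -15/8; -29/16; -57/32]  R=[-911/512; -455/256; -227/128; -113/64; -7/4; -3/2; -1; 0]  so -1823/1024
value_13 [RRBRRBBBRRRRR]  L=[-2; -15/8; -29/16; -57/32]  R=[-1823/1024; -911/512; -455/256; -227/128; -113/64; -7/4; -3/2; -1; 0]  so -3647/2048
value_14 [RRBRRBBBRRRRRB]  L=[-2; -15/8; -29/16; -57/32; -3647/2048]  R=[-1823/1024; -911/512; -455/256; -227/128; -113/64; -7/4; -3/2; -1; 0]  so -7293/4096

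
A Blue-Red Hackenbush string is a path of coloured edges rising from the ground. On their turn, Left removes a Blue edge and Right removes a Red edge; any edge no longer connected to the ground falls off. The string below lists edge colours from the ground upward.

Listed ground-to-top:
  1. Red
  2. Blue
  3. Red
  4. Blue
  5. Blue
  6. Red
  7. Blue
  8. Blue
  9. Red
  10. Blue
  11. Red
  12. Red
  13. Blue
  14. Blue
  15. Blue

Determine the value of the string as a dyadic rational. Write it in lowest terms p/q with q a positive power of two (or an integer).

Build g(s[:k]) for k = 1..15, string s = Red Blue Red Blue Blue Red Blue Blue Red Blue Red Red Blue Blue Blue.
step 1: add Red to get R; options L={  } R={ 0 } => -1
step 2: add Blue to get RB; options L={ -1 } R={ 0 } => -1/2
step 3: add Red to get RBR; options L={ -1 } R={ -1/2, 0 } => -3/4
step 4: add Blue to get RBRB; options L={ -1, -3/4 } R={ -1/2, 0 } => -5/8
step 5: add Blue to get RBRBB; options L={ -1, -3/4, -5/8 } R={ -1/2, 0 } => -9/16
step 6: add Red to get RBRBBR; options L={ -1, -3/4, -5/8 } R={ -9/16, -1/2, 0 } => -19/32
step 7: add Blue to get RBRBBRB; options L={ -1, -3/4, -5/8, -19/32 } R={ -9/16, -1/2, 0 } => -37/64
step 8: add Blue to get RBRBBRBB; options L={ -1, -3/4, -5/8, -19/32, -37/64 } R={ -9/16, -1/2, 0 } => -73/128
step 9: add Red to get RBRBBRBBR; options L={ -1, -3/4, -5/8, -19/32, -37/64 } R={ -73/128, -9/16, -1/2, 0 } => -147/256
step 10: add Blue to get RBRBBRBBRB; options L={ -1, -3/4, -5/8, -19/32, -37/64, -147/256 } R={ -73/128, -9/16, -1/2, 0 } => -293/512
step 11: add Red to get RBRBBRBBRBR; options L={ -1, -3/4, -5/8, -19/32, -37/64, -147/256 } R={ -293/512, -73/128, -9/16, -1/2, 0 } => -587/1024
step 12: add Red to get RBRBBRBBRBRR; options L={ -1, -3/4, -5/8, -19/32, -37/64, -147/256 } R={ -587/1024, -293/512, -73/128, -9/16, -1/2, 0 } => -1175/2048
step 13: add Blue to get RBRBBRBBRBRRB; options L={ -1, -3/4, -5/8, -19/32, -37/64, -147/256, -1175/2048 } R={ -587/1024, -293/512, -73/128, -9/16, -1/2, 0 } => -2349/4096
step 14: add Blue to get RBRBBRBBRBRRBB; options L={ -1, -3/4, -5/8, -19/32, -37/64, -147/256, -1175/2048, -2349/4096 } R={ -587/1024, -293/512, -73/128, -9/16, -1/2, 0 } => -4697/8192
step 15: add Blue to get RBRBBRBBRBRRBBB; options L={ -1, -3/4, -5/8, -19/32, -37/64, -147/256, -1175/2048, -2349/4096, -4697/8192 } R={ -587/1024, -293/512, -73/128, -9/16, -1/2, 0 } => -9393/16384

-9393/16384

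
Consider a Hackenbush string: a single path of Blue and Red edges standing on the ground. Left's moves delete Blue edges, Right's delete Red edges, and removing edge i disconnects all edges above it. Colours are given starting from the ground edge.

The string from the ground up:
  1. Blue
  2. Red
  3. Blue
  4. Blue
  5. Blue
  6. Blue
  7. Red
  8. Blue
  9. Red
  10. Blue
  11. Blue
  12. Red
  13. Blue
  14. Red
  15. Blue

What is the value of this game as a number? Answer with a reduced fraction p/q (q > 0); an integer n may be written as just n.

value(B) = { 0 |  } so 1
value(BR) = { 0 | 1 } so 1/2
value(BRB) = { 0 1/2 | 1 } so 3/4
value(BRBB) = { 0 1/2 3/4 | 1 } so 7/8
value(BRBBB) = { 0 1/2 3/4 7/8 | 1 } so 15/16
value(BRBBBB) = { 0 1/2 3/4 7/8 15/16 | 1 } so 31/32
value(BRBBBBR) = { 0 1/2 3/4 7/8 15/16 | 31/32 1 } so 61/64
value(BRBBBBRB) = { 0 1/2 3/4 7/8 15/16 61/64 | 31/32 1 } so 123/128
value(BRBBBBRBR) = { 0 1/2 3/4 7/8 15/16 61/64 | 123/128 31/32 1 } so 245/256
value(BRBBBBRBRB) = { 0 1/2 3/4 7/8 15/16 61/64 245/256 | 123/128 31/32 1 } so 491/512
value(BRBBBBRBRBB) = { 0 1/2 3/4 7/8 15/16 61/64 245/256 491/512 | 123/128 31/32 1 } so 983/1024
value(BRBBBBRBRBBR) = { 0 1/2 3/4 7/8 15/16 61/64 245/256 491/512 | 983/1024 123/128 31/32 1 } so 1965/2048
value(BRBBBBRBRBBRB) = { 0 1/2 3/4 7/8 15/16 61/64 245/256 491/512 1965/2048 | 983/1024 123/128 31/32 1 } so 3931/4096
value(BRBBBBRBRBBRBR) = { 0 1/2 3/4 7/8 15/16 61/64 245/256 491/512 1965/2048 | 3931/4096 983/1024 123/128 31/32 1 } so 7861/8192
value(BRBBBBRBRBBRBRB) = { 0 1/2 3/4 7/8 15/16 61/64 245/256 491/512 1965/2048 7861/8192 | 3931/4096 983/1024 123/128 31/32 1 } so 15723/16384

15723/16384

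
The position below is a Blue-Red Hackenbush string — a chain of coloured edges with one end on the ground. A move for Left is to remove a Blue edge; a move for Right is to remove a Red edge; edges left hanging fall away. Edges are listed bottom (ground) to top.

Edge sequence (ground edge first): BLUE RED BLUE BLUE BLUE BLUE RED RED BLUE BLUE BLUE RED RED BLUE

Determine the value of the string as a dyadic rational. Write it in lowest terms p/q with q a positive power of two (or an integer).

edge 1 of 14 (BLUE): { 0 |  } → 1
edge 2 of 14 (RED): { 0 | 1 } → 1/2
edge 3 of 14 (BLUE): { 0 1/2 | 1 } → 3/4
edge 4 of 14 (BLUE): { 0 1/2 3/4 | 1 } → 7/8
edge 5 of 14 (BLUE): { 0 1/2 3/4 7/8 | 1 } → 15/16
edge 6 of 14 (BLUE): { 0 1/2 3/4 7/8 15/16 | 1 } → 31/32
edge 7 of 14 (RED): { 0 1/2 3/4 7/8 15/16 | 31/32 1 } → 61/64
edge 8 of 14 (RED): { 0 1/2 3/4 7/8 15/16 | 61/64 31/32 1 } → 121/128
edge 9 of 14 (BLUE): { 0 1/2 3/4 7/8 15/16 121/128 | 61/64 31/32 1 } → 243/256
edge 10 of 14 (BLUE): { 0 1/2 3/4 7/8 15/16 121/128 243/256 | 61/64 31/32 1 } → 487/512
edge 11 of 14 (BLUE): { 0 1/2 3/4 7/8 15/16 121/128 243/256 487/512 | 61/64 31/32 1 } → 975/1024
edge 12 of 14 (RED): { 0 1/2 3/4 7/8 15/16 121/128 243/256 487/512 | 975/1024 61/64 31/32 1 } → 1949/2048
edge 13 of 14 (RED): { 0 1/2 3/4 7/8 15/16 121/128 243/256 487/512 | 1949/2048 975/1024 61/64 31/32 1 } → 3897/4096
edge 14 of 14 (BLUE): { 0 1/2 3/4 7/8 15/16 121/128 243/256 487/512 3897/4096 | 1949/2048 975/1024 61/64 31/32 1 } → 7795/8192

7795/8192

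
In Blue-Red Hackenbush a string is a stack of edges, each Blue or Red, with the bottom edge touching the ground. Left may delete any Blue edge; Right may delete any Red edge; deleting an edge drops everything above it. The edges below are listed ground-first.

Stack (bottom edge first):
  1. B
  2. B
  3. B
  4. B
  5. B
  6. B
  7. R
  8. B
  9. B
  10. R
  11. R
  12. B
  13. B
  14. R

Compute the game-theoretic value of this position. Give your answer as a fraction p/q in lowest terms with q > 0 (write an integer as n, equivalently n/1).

Prefix values for B B B B B B R B B R R B B R via {L|R} + simplicity:
step 1: add B to get B; options L={ 0 } R={ · } ⇒ 1
step 2: add B to get BB; options L={ 0 1 } R={ · } ⇒ 2
step 3: add B to get BBB; options L={ 0 1 2 } R={ · } ⇒ 3
step 4: add B to get BBBB; options L={ 0 1 2 3 } R={ · } ⇒ 4
step 5: add B to get BBBBB; options L={ 0 1 2 3 4 } R={ · } ⇒ 5
step 6: add B to get BBBBBB; options L={ 0 1 2 3 4 5 } R={ · } ⇒ 6
step 7: add R to get BBBBBBR; options L={ 0 1 2 3 4 5 } R={ 6 } ⇒ 11/2
step 8: add B to get BBBBBBRB; options L={ 0 1 2 3 4 5 11/2 } R={ 6 } ⇒ 23/4
step 9: add B to get BBBBBBRBB; options L={ 0 1 2 3 4 5 11/2 23/4 } R={ 6 } ⇒ 47/8
step 10: add R to get BBBBBBRBBR; options L={ 0 1 2 3 4 5 11/2 23/4 } R={ 47/8 6 } ⇒ 93/16
step 11: add R to get BBBBBBRBBRR; options L={ 0 1 2 3 4 5 11/2 23/4 } R={ 93/16 47/8 6 } ⇒ 185/32
step 12: add B to get BBBBBBRBBRRB; options L={ 0 1 2 3 4 5 11/2 23/4 185/32 } R={ 93/16 47/8 6 } ⇒ 371/64
step 13: add B to get BBBBBBRBBRRBB; options L={ 0 1 2 3 4 5 11/2 23/4 185/32 371/64 } R={ 93/16 47/8 6 } ⇒ 743/128
step 14: add R to get BBBBBBRBBRRBBR; options L={ 0 1 2 3 4 5 11/2 23/4 185/32 371/64 } R={ 743/128 93/16 47/8 6 } ⇒ 1485/256

1485/256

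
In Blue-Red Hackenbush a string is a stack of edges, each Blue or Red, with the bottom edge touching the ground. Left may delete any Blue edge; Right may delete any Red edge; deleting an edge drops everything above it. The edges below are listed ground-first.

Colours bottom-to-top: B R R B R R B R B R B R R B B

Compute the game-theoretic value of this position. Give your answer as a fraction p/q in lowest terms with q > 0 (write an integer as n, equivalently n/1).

Recurse on prefixes of the 15-edge string B R R B R R B R B R B R R B B:
g(B) = { 0 | (no moves) } so 1
g(BR) = { 0 | 1 } so 1/2
g(BRR) = { 0 | 1/2, 1 } so 1/4
g(BRRB) = { 0, 1/4 | 1/2, 1 } so 3/8
g(BRRBR) = { 0, 1/4 | 3/8, 1/2, 1 } so 5/16
g(BRRBRR) = { 0, 1/4 | 5/16, 3/8, 1/2, 1 } so 9/32
g(BRRBRRB) = { 0, 1/4, 9/32 | 5/16, 3/8, 1/2, 1 } so 19/64
g(BRRBRRBR) = { 0, 1/4, 9/32 | 19/64, 5/16, 3/8, 1/2, 1 } so 37/128
g(BRRBRRBRB) = { 0, 1/4, 9/32, 37/128 | 19/64, 5/16, 3/8, 1/2, 1 } so 75/256
g(BRRBRRBRBR) = { 0, 1/4, 9/32, 37/128 | 75/256, 19/64, 5/16, 3/8, 1/2, 1 } so 149/512
g(BRRBRRBRBRB) = { 0, 1/4, 9/32, 37/128, 149/512 | 75/256, 19/64, 5/16, 3/8, 1/2, 1 } so 299/1024
g(BRRBRRBRBRBR) = { 0, 1/4, 9/32, 37/128, 149/512 | 299/1024, 75/256, 19/64, 5/16, 3/8, 1/2, 1 } so 597/2048
g(BRRBRRBRBRBRR) = { 0, 1/4, 9/32, 37/128, 149/512 | 597/2048, 299/1024, 75/256, 19/64, 5/16, 3/8, 1/2, 1 } so 1193/4096
g(BRRBRRBRBRBRRB) = { 0, 1/4, 9/32, 37/128, 149/512, 1193/4096 | 597/2048, 299/1024, 75/256, 19/64, 5/16, 3/8, 1/2, 1 } so 2387/8192
g(BRRBRRBRBRBRRBB) = { 0, 1/4, 9/32, 37/128, 149/512, 1193/4096, 2387/8192 | 597/2048, 299/1024, 75/256, 19/64, 5/16, 3/8, 1/2, 1 } so 4775/16384

4775/16384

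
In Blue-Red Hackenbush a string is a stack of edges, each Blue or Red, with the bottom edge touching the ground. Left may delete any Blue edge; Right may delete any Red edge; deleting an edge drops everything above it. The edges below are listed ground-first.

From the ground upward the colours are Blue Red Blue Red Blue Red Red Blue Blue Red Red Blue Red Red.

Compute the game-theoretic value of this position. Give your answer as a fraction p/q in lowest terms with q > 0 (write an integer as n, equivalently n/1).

5321/8192

Prefix values for Blue Red Blue Red Blue Red Red Blue Blue Red Red Blue Red Red via {L|R} + simplicity:
1 of 14 · B · max L 0 · min R +∞ ⇒ 1
2 of 14 · BR · max L 0 · min R 1 ⇒ 1/2
3 of 14 · BRB · max L 1/2 · min R 1 ⇒ 3/4
4 of 14 · BRBR · max L 1/2 · min R 3/4 ⇒ 5/8
5 of 14 · BRBRB · max L 5/8 · min R 3/4 ⇒ 11/16
6 of 14 · BRBRBR · max L 5/8 · min R 11/16 ⇒ 21/32
7 of 14 · BRBRBRR · max L 5/8 · min R 21/32 ⇒ 41/64
8 of 14 · BRBRBRRB · max L 41/64 · min R 21/32 ⇒ 83/128
9 of 14 · BRBRBRRBB · max L 83/128 · min R 21/32 ⇒ 167/256
10 of 14 · BRBRBRRBBR · max L 83/128 · min R 167/256 ⇒ 333/512
11 of 14 · BRBRBRRBBRR · max L 83/128 · min R 333/512 ⇒ 665/1024
12 of 14 · BRBRBRRBBRRB · max L 665/1024 · min R 333/512 ⇒ 1331/2048
13 of 14 · BRBRBRRBBRRBR · max L 665/1024 · min R 1331/2048 ⇒ 2661/4096
14 of 14 · BRBRBRRBBRRBRR · max L 665/1024 · min R 2661/4096 ⇒ 5321/8192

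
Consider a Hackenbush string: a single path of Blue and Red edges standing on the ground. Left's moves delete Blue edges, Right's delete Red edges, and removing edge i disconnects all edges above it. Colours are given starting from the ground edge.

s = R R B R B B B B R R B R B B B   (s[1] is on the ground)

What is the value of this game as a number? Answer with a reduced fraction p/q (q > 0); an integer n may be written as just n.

-12497/8192

Build val(s[:k]) for k = 1..15, string s = R R B R B B B B R R B R B B B.
1 of 15 · R · max L −∞ · min R 0 => -1
2 of 15 · RR · max L −∞ · min R -1 => -2
3 of 15 · RRB · max L -2 · min R -1 => -3/2
4 of 15 · RRBR · max L -2 · min R -3/2 => -7/4
5 of 15 · RRBRB · max L -7/4 · min R -3/2 => -13/8
6 of 15 · RRBRBB · max L -13/8 · min R -3/2 => -25/16
7 of 15 · RRBRBBB · max L -25/16 · min R -3/2 => -49/32
8 of 15 · RRBRBBBB · max L -49/32 · min R -3/2 => -97/64
9 of 15 · RRBRBBBBR · max L -49/32 · min R -97/64 => -195/128
10 of 15 · RRBRBBBBRR · max L -49/32 · min R -195/128 => -391/256
11 of 15 · RRBRBBBBRRB · max L -391/256 · min R -195/128 => -781/512
12 of 15 · RRBRBBBBRRBR · max L -391/256 · min R -781/512 => -1563/1024
13 of 15 · RRBRBBBBRRBRB · max L -1563/1024 · min R -781/512 => -3125/2048
14 of 15 · RRBRBBBBRRBRBB · max L -3125/2048 · min R -781/512 => -6249/4096
15 of 15 · RRBRBBBBRRBRBBB · max L -6249/4096 · min R -781/512 => -12497/8192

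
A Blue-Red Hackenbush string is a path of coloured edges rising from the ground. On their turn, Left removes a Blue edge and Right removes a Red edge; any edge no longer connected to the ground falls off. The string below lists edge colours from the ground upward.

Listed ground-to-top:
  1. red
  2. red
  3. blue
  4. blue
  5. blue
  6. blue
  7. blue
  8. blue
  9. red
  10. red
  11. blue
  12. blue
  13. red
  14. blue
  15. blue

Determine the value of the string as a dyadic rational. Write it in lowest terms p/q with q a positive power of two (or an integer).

r: Left { ∅ }, Right { 0 } so simplest -1
rr: Left { ∅ }, Right { -1, 0 } so simplest -2
rrb: Left { -2 }, Right { -1, 0 } so simplest -3/2
rrbb: Left { -2, -3/2 }, Right { -1, 0 } so simplest -5/4
rrbbb: Left { -2, -3/2, -5/4 }, Right { -1, 0 } so simplest -9/8
rrbbbb: Left { -2, -3/2, -5/4, -9/8 }, Right { -1, 0 } so simplest -17/16
rrbbbbb: Left { -2, -3/2, -5/4, -9/8, -17/16 }, Right { -1, 0 } so simplest -33/32
rrbbbbbb: Left { -2, -3/2, -5/4, -9/8, -17/16, -33/32 }, Right { -1, 0 } so simplest -65/64
rrbbbbbbr: Left { -2, -3/2, -5/4, -9/8, -17/16, -33/32 }, Right { -65/64, -1, 0 } so simplest -131/128
rrbbbbbbrr: Left { -2, -3/2, -5/4, -9/8, -17/16, -33/32 }, Right { -131/128, -65/64, -1, 0 } so simplest -263/256
rrbbbbbbrrb: Left { -2, -3/2, -5/4, -9/8, -17/16, -33/32, -263/256 }, Right { -131/128, -65/64, -1, 0 } so simplest -525/512
rrbbbbbbrrbb: Left { -2, -3/2, -5/4, -9/8, -17/16, -33/32, -263/256, -525/512 }, Right { -131/128, -65/64, -1, 0 } so simplest -1049/1024
rrbbbbbbrrbbr: Left { -2, -3/2, -5/4, -9/8, -17/16, -33/32, -263/256, -525/512 }, Right { -1049/1024, -131/128, -65/64, -1, 0 } so simplest -2099/2048
rrbbbbbbrrbbrb: Left { -2, -3/2, -5/4, -9/8, -17/16, -33/32, -263/256, -525/512, -2099/2048 }, Right { -1049/1024, -131/128, -65/64, -1, 0 } so simplest -4197/4096
rrbbbbbbrrbbrbb: Left { -2, -3/2, -5/4, -9/8, -17/16, -33/32, -263/256, -525/512, -2099/2048, -4197/4096 }, Right { -1049/1024, -131/128, -65/64, -1, 0 } so simplest -8393/8192

-8393/8192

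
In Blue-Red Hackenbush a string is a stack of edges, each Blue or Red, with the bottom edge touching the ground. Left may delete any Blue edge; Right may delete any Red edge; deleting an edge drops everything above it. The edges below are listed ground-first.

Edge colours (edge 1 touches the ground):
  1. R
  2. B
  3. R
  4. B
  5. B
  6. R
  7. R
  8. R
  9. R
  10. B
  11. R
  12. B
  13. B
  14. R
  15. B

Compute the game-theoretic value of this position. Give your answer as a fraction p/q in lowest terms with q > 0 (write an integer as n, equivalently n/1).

Recurse on prefixes of the 15-edge string R B R B B R R R R B R B B R B:
R: Left {  }, Right { 0 } = simplest -1
RB: Left { -1 }, Right { 0 } = simplest -1/2
RBR: Left { -1 }, Right { -1/2; 0 } = simplest -3/4
RBRB: Left { -1; -3/4 }, Right { -1/2; 0 } = simplest -5/8
RBRBB: Left { -1; -3/4; -5/8 }, Right { -1/2; 0 } = simplest -9/16
RBRBBR: Left { -1; -3/4; -5/8 }, Right { -9/16; -1/2; 0 } = simplest -19/32
RBRBBRR: Left { -1; -3/4; -5/8 }, Right { -19/32; -9/16; -1/2; 0 } = simplest -39/64
RBRBBRRR: Left { -1; -3/4; -5/8 }, Right { -39/64; -19/32; -9/16; -1/2; 0 } = simplest -79/128
RBRBBRRRR: Left { -1; -3/4; -5/8 }, Right { -79/128; -39/64; -19/32; -9/16; -1/2; 0 } = simplest -159/256
RBRBBRRRRB: Left { -1; -3/4; -5/8; -159/256 }, Right { -79/128; -39/64; -19/32; -9/16; -1/2; 0 } = simplest -317/512
RBRBBRRRRBR: Left { -1; -3/4; -5/8; -159/256 }, Right { -317/512; -79/128; -39/64; -19/32; -9/16; -1/2; 0 } = simplest -635/1024
RBRBBRRRRBRB: Left { -1; -3/4; -5/8; -159/256; -635/1024 }, Right { -317/512; -79/128; -39/64; -19/32; -9/16; -1/2; 0 } = simplest -1269/2048
RBRBBRRRRBRBB: Left { -1; -3/4; -5/8; -159/256; -635/1024; -1269/2048 }, Right { -317/512; -79/128; -39/64; -19/32; -9/16; -1/2; 0 } = simplest -2537/4096
RBRBBRRRRBRBBR: Left { -1; -3/4; -5/8; -159/256; -635/1024; -1269/2048 }, Right { -2537/4096; -317/512; -79/128; -39/64; -19/32; -9/16; -1/2; 0 } = simplest -5075/8192
RBRBBRRRRBRBBRB: Left { -1; -3/4; -5/8; -159/256; -635/1024; -1269/2048; -5075/8192 }, Right { -2537/4096; -317/512; -79/128; -39/64; -19/32; -9/16; -1/2; 0 } = simplest -10149/16384

-10149/16384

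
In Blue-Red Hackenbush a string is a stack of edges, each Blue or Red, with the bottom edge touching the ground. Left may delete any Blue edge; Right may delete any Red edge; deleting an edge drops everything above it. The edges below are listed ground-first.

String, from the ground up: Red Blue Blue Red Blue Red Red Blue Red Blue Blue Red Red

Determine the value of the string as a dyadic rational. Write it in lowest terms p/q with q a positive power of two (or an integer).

step 1: add Red to get R; options L={  } R={ 0 } -> -1
step 2: add Blue to get RB; options L={ -1 } R={ 0 } -> -1/2
step 3: add Blue to get RBB; options L={ -1, -1/2 } R={ 0 } -> -1/4
step 4: add Red to get RBBR; options L={ -1, -1/2 } R={ -1/4, 0 } -> -3/8
step 5: add Blue to get RBBRB; options L={ -1, -1/2, -3/8 } R={ -1/4, 0 } -> -5/16
step 6: add Red to get RBBRBR; options L={ -1, -1/2, -3/8 } R={ -5/16, -1/4, 0 } -> -11/32
step 7: add Red to get RBBRBRR; options L={ -1, -1/2, -3/8 } R={ -11/32, -5/16, -1/4, 0 } -> -23/64
step 8: add Blue to get RBBRBRRB; options L={ -1, -1/2, -3/8, -23/64 } R={ -11/32, -5/16, -1/4, 0 } -> -45/128
step 9: add Red to get RBBRBRRBR; options L={ -1, -1/2, -3/8, -23/64 } R={ -45/128, -11/32, -5/16, -1/4, 0 } -> -91/256
step 10: add Blue to get RBBRBRRBRB; options L={ -1, -1/2, -3/8, -23/64, -91/256 } R={ -45/128, -11/32, -5/16, -1/4, 0 } -> -181/512
step 11: add Blue to get RBBRBRRBRBB; options L={ -1, -1/2, -3/8, -23/64, -91/256, -181/512 } R={ -45/128, -11/32, -5/16, -1/4, 0 } -> -361/1024
step 12: add Red to get RBBRBRRBRBBR; options L={ -1, -1/2, -3/8, -23/64, -91/256, -181/512 } R={ -361/1024, -45/128, -11/32, -5/16, -1/4, 0 } -> -723/2048
step 13: add Red to get RBBRBRRBRBBRR; options L={ -1, -1/2, -3/8, -23/64, -91/256, -181/512 } R={ -723/2048, -361/1024, -45/128, -11/32, -5/16, -1/4, 0 } -> -1447/4096

-1447/4096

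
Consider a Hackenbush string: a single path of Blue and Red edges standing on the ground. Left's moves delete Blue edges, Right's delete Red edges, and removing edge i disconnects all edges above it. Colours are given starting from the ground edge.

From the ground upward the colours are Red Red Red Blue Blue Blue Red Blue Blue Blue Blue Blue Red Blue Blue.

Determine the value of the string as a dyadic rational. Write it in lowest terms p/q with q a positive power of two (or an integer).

Recurse on prefixes of the 15-edge string Red Red Red Blue Blue Blue Red Blue Blue Blue Blue Blue Red Blue Blue:
1 of 15 · R · max L −∞ · min R 0 gives -1
2 of 15 · RR · max L −∞ · min R -1 gives -2
3 of 15 · RRR · max L −∞ · min R -2 gives -3
4 of 15 · RRRB · max L -3 · min R -2 gives -5/2
5 of 15 · RRRBB · max L -5/2 · min R -2 gives -9/4
6 of 15 · RRRBBB · max L -9/4 · min R -2 gives -17/8
7 of 15 · RRRBBBR · max L -9/4 · min R -17/8 gives -35/16
8 of 15 · RRRBBBRB · max L -35/16 · min R -17/8 gives -69/32
9 of 15 · RRRBBBRBB · max L -69/32 · min R -17/8 gives -137/64
10 of 15 · RRRBBBRBBB · max L -137/64 · min R -17/8 gives -273/128
11 of 15 · RRRBBBRBBBB · max L -273/128 · min R -17/8 gives -545/256
12 of 15 · RRRBBBRBBBBB · max L -545/256 · min R -17/8 gives -1089/512
13 of 15 · RRRBBBRBBBBBR · max L -545/256 · min R -1089/512 gives -2179/1024
14 of 15 · RRRBBBRBBBBBRB · max L -2179/1024 · min R -1089/512 gives -4357/2048
15 of 15 · RRRBBBRBBBBBRBB · max L -4357/2048 · min R -1089/512 gives -8713/4096

-8713/4096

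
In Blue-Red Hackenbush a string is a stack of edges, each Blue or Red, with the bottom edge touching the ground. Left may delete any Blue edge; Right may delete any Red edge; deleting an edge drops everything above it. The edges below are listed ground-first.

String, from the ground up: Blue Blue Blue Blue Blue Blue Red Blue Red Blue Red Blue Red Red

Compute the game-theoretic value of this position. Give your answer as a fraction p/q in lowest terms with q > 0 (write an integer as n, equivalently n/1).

Prefix values for Blue Blue Blue Blue Blue Blue Red Blue Red Blue Red Blue Red Red via {L|R} + simplicity:
1 of 14 · B · max L 0 · min R +∞ ⇒ 1
2 of 14 · BB · max L 1 · min R +∞ ⇒ 2
3 of 14 · BBB · max L 2 · min R +∞ ⇒ 3
4 of 14 · BBBB · max L 3 · min R +∞ ⇒ 4
5 of 14 · BBBBB · max L 4 · min R +∞ ⇒ 5
6 of 14 · BBBBBB · max L 5 · min R +∞ ⇒ 6
7 of 14 · BBBBBBR · max L 5 · min R 6 ⇒ 11/2
8 of 14 · BBBBBBRB · max L 11/2 · min R 6 ⇒ 23/4
9 of 14 · BBBBBBRBR · max L 11/2 · min R 23/4 ⇒ 45/8
10 of 14 · BBBBBBRBRB · max L 45/8 · min R 23/4 ⇒ 91/16
11 of 14 · BBBBBBRBRBR · max L 45/8 · min R 91/16 ⇒ 181/32
12 of 14 · BBBBBBRBRBRB · max L 181/32 · min R 91/16 ⇒ 363/64
13 of 14 · BBBBBBRBRBRBR · max L 181/32 · min R 363/64 ⇒ 725/128
14 of 14 · BBBBBBRBRBRBRR · max L 181/32 · min R 725/128 ⇒ 1449/256

1449/256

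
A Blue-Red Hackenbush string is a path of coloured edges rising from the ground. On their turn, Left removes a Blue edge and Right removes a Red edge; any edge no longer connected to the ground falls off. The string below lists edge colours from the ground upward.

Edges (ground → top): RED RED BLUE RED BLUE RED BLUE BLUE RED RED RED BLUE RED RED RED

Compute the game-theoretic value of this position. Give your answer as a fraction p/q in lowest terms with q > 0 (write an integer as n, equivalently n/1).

-13551/8192

Build G(s[:k]) for k = 1..15, string s = RED RED BLUE RED BLUE RED BLUE BLUE RED RED RED BLUE RED RED RED.
G(R) = {  | 0 } → -1
G(RR) = {  | -1,0 } → -2
G(RRB) = { -2 | -1,0 } → -3/2
G(RRBR) = { -2 | -3/2,-1,0 } → -7/4
G(RRBRB) = { -2,-7/4 | -3/2,-1,0 } → -13/8
G(RRBRBR) = { -2,-7/4 | -13/8,-3/2,-1,0 } → -27/16
G(RRBRBRB) = { -2,-7/4,-27/16 | -13/8,-3/2,-1,0 } → -53/32
G(RRBRBRBB) = { -2,-7/4,-27/16,-53/32 | -13/8,-3/2,-1,0 } → -105/64
G(RRBRBRBBR) = { -2,-7/4,-27/16,-53/32 | -105/64,-13/8,-3/2,-1,0 } → -211/128
G(RRBRBRBBRR) = { -2,-7/4,-27/16,-53/32 | -211/128,-105/64,-13/8,-3/2,-1,0 } → -423/256
G(RRBRBRBBRRR) = { -2,-7/4,-27/16,-53/32 | -423/256,-211/128,-105/64,-13/8,-3/2,-1,0 } → -847/512
G(RRBRBRBBRRRB) = { -2,-7/4,-27/16,-53/32,-847/512 | -423/256,-211/128,-105/64,-13/8,-3/2,-1,0 } → -1693/1024
G(RRBRBRBBRRRBR) = { -2,-7/4,-27/16,-53/32,-847/512 | -1693/1024,-423/256,-211/128,-105/64,-13/8,-3/2,-1,0 } → -3387/2048
G(RRBRBRBBRRRBRR) = { -2,-7/4,-27/16,-53/32,-847/512 | -3387/2048,-1693/1024,-423/256,-211/128,-105/64,-13/8,-3/2,-1,0 } → -6775/4096
G(RRBRBRBBRRRBRRR) = { -2,-7/4,-27/16,-53/32,-847/512 | -6775/4096,-3387/2048,-1693/1024,-423/256,-211/128,-105/64,-13/8,-3/2,-1,0 } → -13551/8192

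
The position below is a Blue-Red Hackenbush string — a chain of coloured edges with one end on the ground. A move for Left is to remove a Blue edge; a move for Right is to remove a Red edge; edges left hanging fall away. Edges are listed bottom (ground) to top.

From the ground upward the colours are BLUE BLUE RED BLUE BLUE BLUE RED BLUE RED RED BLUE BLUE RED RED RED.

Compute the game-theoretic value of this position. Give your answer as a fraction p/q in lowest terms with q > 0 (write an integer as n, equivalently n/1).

B: Left { 0 }, Right {  } — simplest 1
BB: Left { 0, 1 }, Right {  } — simplest 2
BBR: Left { 0, 1 }, Right { 2 } — simplest 3/2
BBRB: Left { 0, 1, 3/2 }, Right { 2 } — simplest 7/4
BBRBB: Left { 0, 1, 3/2, 7/4 }, Right { 2 } — simplest 15/8
BBRBBB: Left { 0, 1, 3/2, 7/4, 15/8 }, Right { 2 } — simplest 31/16
BBRBBBR: Left { 0, 1, 3/2, 7/4, 15/8 }, Right { 31/16, 2 } — simplest 61/32
BBRBBBRB: Left { 0, 1, 3/2, 7/4, 15/8, 61/32 }, Right { 31/16, 2 } — simplest 123/64
BBRBBBRBR: Left { 0, 1, 3/2, 7/4, 15/8, 61/32 }, Right { 123/64, 31/16, 2 } — simplest 245/128
BBRBBBRBRR: Left { 0, 1, 3/2, 7/4, 15/8, 61/32 }, Right { 245/128, 123/64, 31/16, 2 } — simplest 489/256
BBRBBBRBRRB: Left { 0, 1, 3/2, 7/4, 15/8, 61/32, 489/256 }, Right { 245/128, 123/64, 31/16, 2 } — simplest 979/512
BBRBBBRBRRBB: Left { 0, 1, 3/2, 7/4, 15/8, 61/32, 489/256, 979/512 }, Right { 245/128, 123/64, 31/16, 2 } — simplest 1959/1024
BBRBBBRBRRBBR: Left { 0, 1, 3/2, 7/4, 15/8, 61/32, 489/256, 979/512 }, Right { 1959/1024, 245/128, 123/64, 31/16, 2 } — simplest 3917/2048
BBRBBBRBRRBBRR: Left { 0, 1, 3/2, 7/4, 15/8, 61/32, 489/256, 979/512 }, Right { 3917/2048, 1959/1024, 245/128, 123/64, 31/16, 2 } — simplest 7833/4096
BBRBBBRBRRBBRRR: Left { 0, 1, 3/2, 7/4, 15/8, 61/32, 489/256, 979/512 }, Right { 7833/4096, 3917/2048, 1959/1024, 245/128, 123/64, 31/16, 2 } — simplest 15665/8192

15665/8192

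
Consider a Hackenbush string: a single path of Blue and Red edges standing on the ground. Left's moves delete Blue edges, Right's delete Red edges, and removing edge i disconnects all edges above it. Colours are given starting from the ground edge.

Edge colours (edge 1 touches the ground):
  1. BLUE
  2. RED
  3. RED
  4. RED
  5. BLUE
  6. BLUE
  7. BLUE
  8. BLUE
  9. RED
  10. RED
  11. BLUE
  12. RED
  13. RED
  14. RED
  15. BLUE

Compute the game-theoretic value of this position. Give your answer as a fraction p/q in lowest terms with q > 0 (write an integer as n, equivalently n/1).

Build v(s[:k]) for k = 1..15, string s = BLUE RED RED RED BLUE BLUE BLUE BLUE RED RED BLUE RED RED RED BLUE.
1 of 15 · B · max L 0 · min R +∞ → 1
2 of 15 · BR · max L 0 · min R 1 → 1/2
3 of 15 · BRR · max L 0 · min R 1/2 → 1/4
4 of 15 · BRRR · max L 0 · min R 1/4 → 1/8
5 of 15 · BRRRB · max L 1/8 · min R 1/4 → 3/16
6 of 15 · BRRRBB · max L 3/16 · min R 1/4 → 7/32
7 of 15 · BRRRBBB · max L 7/32 · min R 1/4 → 15/64
8 of 15 · BRRRBBBB · max L 15/64 · min R 1/4 → 31/128
9 of 15 · BRRRBBBBR · max L 15/64 · min R 31/128 → 61/256
10 of 15 · BRRRBBBBRR · max L 15/64 · min R 61/256 → 121/512
11 of 15 · BRRRBBBBRRB · max L 121/512 · min R 61/256 → 243/1024
12 of 15 · BRRRBBBBRRBR · max L 121/512 · min R 243/1024 → 485/2048
13 of 15 · BRRRBBBBRRBRR · max L 121/512 · min R 485/2048 → 969/4096
14 of 15 · BRRRBBBBRRBRRR · max L 121/512 · min R 969/4096 → 1937/8192
15 of 15 · BRRRBBBBRRBRRRB · max L 1937/8192 · min R 969/4096 → 3875/16384

3875/16384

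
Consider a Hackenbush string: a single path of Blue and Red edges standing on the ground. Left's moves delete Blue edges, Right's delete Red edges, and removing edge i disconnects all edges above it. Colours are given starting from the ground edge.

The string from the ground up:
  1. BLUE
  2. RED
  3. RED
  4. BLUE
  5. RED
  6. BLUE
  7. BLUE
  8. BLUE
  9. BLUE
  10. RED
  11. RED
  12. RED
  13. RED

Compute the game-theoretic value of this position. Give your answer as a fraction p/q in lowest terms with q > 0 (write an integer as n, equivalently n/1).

1505/4096

Recurse on prefixes of the 13-edge string BLUE RED RED BLUE RED BLUE BLUE BLUE BLUE RED RED RED RED:
val_1 [B]  L=[0]  R=[]  ⇒ 1
val_2 [BR]  L=[0]  R=[1]  ⇒ 1/2
val_3 [BRR]  L=[0]  R=[1/2 1]  ⇒ 1/4
val_4 [BRRB]  L=[0 1/4]  R=[1/2 1]  ⇒ 3/8
val_5 [BRRBR]  L=[0 1/4]  R=[3/8 1/2 1]  ⇒ 5/16
val_6 [BRRBRB]  L=[0 1/4 5/16]  R=[3/8 1/2 1]  ⇒ 11/32
val_7 [BRRBRBB]  L=[0 1/4 5/16 11/32]  R=[3/8 1/2 1]  ⇒ 23/64
val_8 [BRRBRBBB]  L=[0 1/4 5/16 11/32 23/64]  R=[3/8 1/2 1]  ⇒ 47/128
val_9 [BRRBRBBBB]  L=[0 1/4 5/16 11/32 23/64 47/128]  R=[3/8 1/2 1]  ⇒ 95/256
val_10 [BRRBRBBBBR]  L=[0 1/4 5/16 11/32 23/64 47/128]  R=[95/256 3/8 1/2 1]  ⇒ 189/512
val_11 [BRRBRBBBBRR]  L=[0 1/4 5/16 11/32 23/64 47/128]  R=[189/512 95/256 3/8 1/2 1]  ⇒ 377/1024
val_12 [BRRBRBBBBRRR]  L=[0 1/4 5/16 11/32 23/64 47/128]  R=[377/1024 189/512 95/256 3/8 1/2 1]  ⇒ 753/2048
val_13 [BRRBRBBBBRRRR]  L=[0 1/4 5/16 11/32 23/64 47/128]  R=[753/2048 377/1024 189/512 95/256 3/8 1/2 1]  ⇒ 1505/4096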